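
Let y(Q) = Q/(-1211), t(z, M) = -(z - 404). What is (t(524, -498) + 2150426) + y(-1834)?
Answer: 372003200/173 ≈ 2.1503e+6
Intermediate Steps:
t(z, M) = 404 - z (t(z, M) = -(-404 + z) = 404 - z)
y(Q) = -Q/1211 (y(Q) = Q*(-1/1211) = -Q/1211)
(t(524, -498) + 2150426) + y(-1834) = ((404 - 1*524) + 2150426) - 1/1211*(-1834) = ((404 - 524) + 2150426) + 262/173 = (-120 + 2150426) + 262/173 = 2150306 + 262/173 = 372003200/173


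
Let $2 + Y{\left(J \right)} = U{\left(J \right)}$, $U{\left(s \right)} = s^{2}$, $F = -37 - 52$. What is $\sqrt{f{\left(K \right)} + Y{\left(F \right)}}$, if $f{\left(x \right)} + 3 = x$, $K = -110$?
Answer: $\sqrt{7806} \approx 88.352$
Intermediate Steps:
$f{\left(x \right)} = -3 + x$
$F = -89$ ($F = -37 - 52 = -89$)
$Y{\left(J \right)} = -2 + J^{2}$
$\sqrt{f{\left(K \right)} + Y{\left(F \right)}} = \sqrt{\left(-3 - 110\right) - \left(2 - \left(-89\right)^{2}\right)} = \sqrt{-113 + \left(-2 + 7921\right)} = \sqrt{-113 + 7919} = \sqrt{7806}$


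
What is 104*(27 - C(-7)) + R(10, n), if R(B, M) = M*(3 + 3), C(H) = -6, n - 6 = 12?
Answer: 3540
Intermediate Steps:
n = 18 (n = 6 + 12 = 18)
R(B, M) = 6*M (R(B, M) = M*6 = 6*M)
104*(27 - C(-7)) + R(10, n) = 104*(27 - 1*(-6)) + 6*18 = 104*(27 + 6) + 108 = 104*33 + 108 = 3432 + 108 = 3540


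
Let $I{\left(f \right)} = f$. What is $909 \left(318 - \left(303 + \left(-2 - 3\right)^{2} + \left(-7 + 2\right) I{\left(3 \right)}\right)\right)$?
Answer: $4545$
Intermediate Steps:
$909 \left(318 - \left(303 + \left(-2 - 3\right)^{2} + \left(-7 + 2\right) I{\left(3 \right)}\right)\right) = 909 \left(318 - \left(303 + \left(-2 - 3\right)^{2} + \left(-7 + 2\right) 3\right)\right) = 909 \left(318 - \left(328 - 15\right)\right) = 909 \left(318 - 313\right) = 909 \cdot 5 = 4545$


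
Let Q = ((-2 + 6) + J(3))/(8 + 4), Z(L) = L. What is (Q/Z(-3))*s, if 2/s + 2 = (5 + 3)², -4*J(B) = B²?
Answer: -7/4464 ≈ -0.0015681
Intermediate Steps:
J(B) = -B²/4
Q = 7/48 (Q = ((-2 + 6) - ¼*3²)/(8 + 4) = (4 - ¼*9)/12 = (4 - 9/4)*(1/12) = (7/4)*(1/12) = 7/48 ≈ 0.14583)
s = 1/31 (s = 2/(-2 + (5 + 3)²) = 2/(-2 + 8²) = 2/(-2 + 64) = 2/62 = 2*(1/62) = 1/31 ≈ 0.032258)
(Q/Z(-3))*s = ((7/48)/(-3))*(1/31) = -⅓*7/48*(1/31) = -7/144*1/31 = -7/4464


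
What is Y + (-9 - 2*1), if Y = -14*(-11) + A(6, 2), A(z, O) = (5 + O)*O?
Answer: 157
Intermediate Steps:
A(z, O) = O*(5 + O)
Y = 168 (Y = -14*(-11) + 2*(5 + 2) = 154 + 2*7 = 154 + 14 = 168)
Y + (-9 - 2*1) = 168 + (-9 - 2*1) = 168 + (-9 - 2) = 168 - 11 = 157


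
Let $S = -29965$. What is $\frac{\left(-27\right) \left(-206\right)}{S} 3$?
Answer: $- \frac{16686}{29965} \approx -0.55685$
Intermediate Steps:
$\frac{\left(-27\right) \left(-206\right)}{S} 3 = \frac{\left(-27\right) \left(-206\right)}{-29965} \cdot 3 = 5562 \left(- \frac{1}{29965}\right) 3 = \left(- \frac{5562}{29965}\right) 3 = - \frac{16686}{29965}$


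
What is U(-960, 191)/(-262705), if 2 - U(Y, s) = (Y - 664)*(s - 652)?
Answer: 748662/262705 ≈ 2.8498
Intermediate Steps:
U(Y, s) = 2 - (-664 + Y)*(-652 + s) (U(Y, s) = 2 - (Y - 664)*(s - 652) = 2 - (-664 + Y)*(-652 + s))
U(-960, 191)/(-262705) = (-432926 + 652*(-960) + 664*191 - 1*(-960)*191)/(-262705) = (-432926 - 625920 + 126824 + 183360)*(-1/262705) = -748662*(-1/262705) = 748662/262705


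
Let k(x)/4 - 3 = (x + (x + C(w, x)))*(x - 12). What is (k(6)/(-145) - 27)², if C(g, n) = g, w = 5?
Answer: 12383361/21025 ≈ 588.98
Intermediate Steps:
k(x) = 12 + 4*(-12 + x)*(5 + 2*x) (k(x) = 12 + 4*((x + (x + 5))*(x - 12)) = 12 + 4*((x + (5 + x))*(-12 + x)) = 12 + 4*((5 + 2*x)*(-12 + x)) = 12 + 4*((-12 + x)*(5 + 2*x)) = 12 + 4*(-12 + x)*(5 + 2*x))
(k(6)/(-145) - 27)² = ((-228 - 76*6 + 8*6²)/(-145) - 27)² = ((-228 - 456 + 8*36)*(-1/145) - 27)² = ((-228 - 456 + 288)*(-1/145) - 27)² = (-396*(-1/145) - 27)² = (396/145 - 27)² = (-3519/145)² = 12383361/21025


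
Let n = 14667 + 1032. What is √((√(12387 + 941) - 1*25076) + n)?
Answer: √(-9377 + 28*√17) ≈ 96.237*I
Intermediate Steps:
n = 15699
√((√(12387 + 941) - 1*25076) + n) = √((√(12387 + 941) - 1*25076) + 15699) = √((√13328 - 25076) + 15699) = √((28*√17 - 25076) + 15699) = √((-25076 + 28*√17) + 15699) = √(-9377 + 28*√17)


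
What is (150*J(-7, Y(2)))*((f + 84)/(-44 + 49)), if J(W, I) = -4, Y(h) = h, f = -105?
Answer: 2520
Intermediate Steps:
(150*J(-7, Y(2)))*((f + 84)/(-44 + 49)) = (150*(-4))*((-105 + 84)/(-44 + 49)) = -(-12600)/5 = -600*(-21/5) = 2520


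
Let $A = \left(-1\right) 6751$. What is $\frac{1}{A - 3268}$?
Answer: $- \frac{1}{10019} \approx -9.981 \cdot 10^{-5}$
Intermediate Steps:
$A = -6751$
$\frac{1}{A - 3268} = \frac{1}{-6751 - 3268} = \frac{1}{-10019} = - \frac{1}{10019}$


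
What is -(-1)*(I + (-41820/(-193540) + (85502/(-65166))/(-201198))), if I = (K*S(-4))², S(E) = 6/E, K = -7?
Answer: 14015688299734711/126877748835636 ≈ 110.47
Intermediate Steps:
I = 441/4 (I = (-42/(-4))² = (-42*(-1)/4)² = (-7*(-3/2))² = (21/2)² = 441/4 ≈ 110.25)
-(-1)*(I + (-41820/(-193540) + (85502/(-65166))/(-201198))) = -(-1)*(441/4 + (-41820/(-193540) + (85502/(-65166))/(-201198))) = -(-1)*(441/4 + (-41820*(-1/193540) + (85502*(-1/65166))*(-1/201198))) = -(-1)*(441/4 + (2091/9677 - 42751/32583*(-1/201198))) = -(-1)*(441/4 + (2091/9677 + 42751/6555634434)) = -(-1)*(441/4 + 13708245302921/63438874417818) = -(-1)*14015688299734711/126877748835636 = -1*(-14015688299734711/126877748835636) = 14015688299734711/126877748835636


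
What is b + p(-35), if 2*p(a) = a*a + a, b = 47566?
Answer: 48161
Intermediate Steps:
p(a) = a/2 + a²/2 (p(a) = (a*a + a)/2 = (a² + a)/2 = (a + a²)/2 = a/2 + a²/2)
b + p(-35) = 47566 + (½)*(-35)*(1 - 35) = 47566 + (½)*(-35)*(-34) = 47566 + 595 = 48161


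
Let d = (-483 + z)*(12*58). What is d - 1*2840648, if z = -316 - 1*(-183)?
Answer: -3269384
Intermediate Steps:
z = -133 (z = -316 + 183 = -133)
d = -428736 (d = (-483 - 133)*(12*58) = -616*696 = -428736)
d - 1*2840648 = -428736 - 1*2840648 = -428736 - 2840648 = -3269384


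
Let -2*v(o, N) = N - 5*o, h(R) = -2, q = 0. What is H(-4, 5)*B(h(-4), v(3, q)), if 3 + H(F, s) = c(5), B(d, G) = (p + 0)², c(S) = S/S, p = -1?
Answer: -2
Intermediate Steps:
v(o, N) = -N/2 + 5*o/2 (v(o, N) = -(N - 5*o)/2 = -N/2 + 5*o/2)
c(S) = 1
B(d, G) = 1 (B(d, G) = (-1 + 0)² = (-1)² = 1)
H(F, s) = -2 (H(F, s) = -3 + 1 = -2)
H(-4, 5)*B(h(-4), v(3, q)) = -2*1 = -2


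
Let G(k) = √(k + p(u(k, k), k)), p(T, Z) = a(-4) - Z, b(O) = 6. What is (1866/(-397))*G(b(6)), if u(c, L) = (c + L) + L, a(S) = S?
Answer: -3732*I/397 ≈ -9.4005*I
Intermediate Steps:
u(c, L) = c + 2*L (u(c, L) = (L + c) + L = c + 2*L)
p(T, Z) = -4 - Z
G(k) = 2*I (G(k) = √(k + (-4 - k)) = √(-4) = 2*I)
(1866/(-397))*G(b(6)) = (1866/(-397))*(2*I) = (1866*(-1/397))*(2*I) = -3732*I/397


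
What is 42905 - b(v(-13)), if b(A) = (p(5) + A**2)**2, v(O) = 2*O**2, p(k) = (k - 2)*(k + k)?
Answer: -13058504171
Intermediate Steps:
p(k) = 2*k*(-2 + k) (p(k) = (-2 + k)*(2*k) = 2*k*(-2 + k))
b(A) = (30 + A**2)**2 (b(A) = (2*5*(-2 + 5) + A**2)**2 = (2*5*3 + A**2)**2 = (30 + A**2)**2)
42905 - b(v(-13)) = 42905 - (30 + (2*(-13)**2)**2)**2 = 42905 - (30 + (2*169)**2)**2 = 42905 - (30 + 338**2)**2 = 42905 - (30 + 114244)**2 = 42905 - 1*114274**2 = 42905 - 1*13058547076 = 42905 - 13058547076 = -13058504171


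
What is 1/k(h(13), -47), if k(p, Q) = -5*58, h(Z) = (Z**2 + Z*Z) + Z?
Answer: -1/290 ≈ -0.0034483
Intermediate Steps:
h(Z) = Z + 2*Z**2 (h(Z) = (Z**2 + Z**2) + Z = 2*Z**2 + Z = Z + 2*Z**2)
k(p, Q) = -290
1/k(h(13), -47) = 1/(-290) = -1/290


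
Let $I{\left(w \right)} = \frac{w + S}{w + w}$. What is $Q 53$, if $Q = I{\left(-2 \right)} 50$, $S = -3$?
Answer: $\frac{6625}{2} \approx 3312.5$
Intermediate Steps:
$I{\left(w \right)} = \frac{-3 + w}{2 w}$ ($I{\left(w \right)} = \frac{w - 3}{w + w} = \frac{-3 + w}{2 w}$)
$Q = \frac{125}{2}$ ($Q = \frac{-3 - 2}{2 \left(-2\right)} 50 = \frac{1}{2} \left(- \frac{1}{2}\right) \left(-5\right) 50 = \frac{5}{4} \cdot 50 = \frac{125}{2} \approx 62.5$)
$Q 53 = \frac{125}{2} \cdot 53 = \frac{6625}{2}$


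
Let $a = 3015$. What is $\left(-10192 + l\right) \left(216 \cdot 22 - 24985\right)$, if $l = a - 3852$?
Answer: $223149757$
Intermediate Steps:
$l = -837$ ($l = 3015 - 3852 = -837$)
$\left(-10192 + l\right) \left(216 \cdot 22 - 24985\right) = \left(-10192 - 837\right) \left(216 \cdot 22 - 24985\right) = - 11029 \left(4752 - 24985\right) = \left(-11029\right) \left(-20233\right) = 223149757$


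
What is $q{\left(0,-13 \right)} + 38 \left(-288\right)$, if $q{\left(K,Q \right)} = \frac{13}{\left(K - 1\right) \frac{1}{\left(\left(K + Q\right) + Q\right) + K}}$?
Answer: $-10606$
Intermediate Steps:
$q{\left(K,Q \right)} = \frac{13 \left(2 K + 2 Q\right)}{-1 + K}$ ($q{\left(K,Q \right)} = \frac{13}{\left(-1 + K\right) \frac{1}{\left(K + 2 Q\right) + K}} = \frac{13}{\left(-1 + K\right) \frac{1}{2 K + 2 Q}} = \frac{13}{\frac{1}{2 K + 2 Q} \left(-1 + K\right)} = 13 \frac{2 K + 2 Q}{-1 + K} = \frac{13 \left(2 K + 2 Q\right)}{-1 + K}$)
$q{\left(0,-13 \right)} + 38 \left(-288\right) = \frac{26 \left(0 - 13\right)}{-1 + 0} + 38 \left(-288\right) = 26 \frac{1}{-1} \left(-13\right) - 10944 = 26 \left(-1\right) \left(-13\right) - 10944 = 338 - 10944 = -10606$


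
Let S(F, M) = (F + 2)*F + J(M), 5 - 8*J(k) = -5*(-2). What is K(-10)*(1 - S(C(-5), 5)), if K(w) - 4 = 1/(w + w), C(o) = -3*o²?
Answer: -3459173/160 ≈ -21620.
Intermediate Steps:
J(k) = -5/8 (J(k) = 5/8 - (-5)*(-2)/8 = 5/8 - ⅛*10 = 5/8 - 5/4 = -5/8)
K(w) = 4 + 1/(2*w) (K(w) = 4 + 1/(w + w) = 4 + 1/(2*w))
S(F, M) = -5/8 + F*(2 + F) (S(F, M) = (F + 2)*F - 5/8 = (2 + F)*F - 5/8 = F*(2 + F) - 5/8 = -5/8 + F*(2 + F))
K(-10)*(1 - S(C(-5), 5)) = (4 + (½)/(-10))*(1 - (-5/8 + (-3*(-5)²)² + 2*(-3*(-5)²))) = (4 + (½)*(-⅒))*(1 - (-5/8 + (-3*25)² + 2*(-3*25))) = (4 - 1/20)*(1 - (-5/8 + (-75)² + 2*(-75))) = 79*(1 - (-5/8 + 5625 - 150))/20 = 79*(1 - 1*43795/8)/20 = 79*(1 - 43795/8)/20 = (79/20)*(-43787/8) = -3459173/160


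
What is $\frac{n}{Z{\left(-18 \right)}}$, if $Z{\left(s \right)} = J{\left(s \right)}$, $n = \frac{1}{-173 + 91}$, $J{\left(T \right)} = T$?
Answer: $\frac{1}{1476} \approx 0.00067751$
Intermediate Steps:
$n = - \frac{1}{82}$ ($n = \frac{1}{-82} = - \frac{1}{82} \approx -0.012195$)
$Z{\left(s \right)} = s$
$\frac{n}{Z{\left(-18 \right)}} = - \frac{1}{82 \left(-18\right)} = \left(- \frac{1}{82}\right) \left(- \frac{1}{18}\right) = \frac{1}{1476}$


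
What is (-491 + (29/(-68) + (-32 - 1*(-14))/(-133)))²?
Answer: 19742355038169/81793936 ≈ 2.4137e+5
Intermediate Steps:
(-491 + (29/(-68) + (-32 - 1*(-14))/(-133)))² = (-491 + (29*(-1/68) + (-32 + 14)*(-1/133)))² = (-491 + (-29/68 - 18*(-1/133)))² = (-491 + (-29/68 + 18/133))² = (-491 - 2633/9044)² = (-4443237/9044)² = 19742355038169/81793936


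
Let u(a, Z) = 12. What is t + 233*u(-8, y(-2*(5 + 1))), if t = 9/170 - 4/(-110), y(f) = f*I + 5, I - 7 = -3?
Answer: 5228687/1870 ≈ 2796.1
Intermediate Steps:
I = 4 (I = 7 - 3 = 4)
y(f) = 5 + 4*f (y(f) = f*4 + 5 = 4*f + 5 = 5 + 4*f)
t = 167/1870 (t = 9*(1/170) - 4*(-1/110) = 9/170 + 2/55 = 167/1870 ≈ 0.089305)
t + 233*u(-8, y(-2*(5 + 1))) = 167/1870 + 233*12 = 167/1870 + 2796 = 5228687/1870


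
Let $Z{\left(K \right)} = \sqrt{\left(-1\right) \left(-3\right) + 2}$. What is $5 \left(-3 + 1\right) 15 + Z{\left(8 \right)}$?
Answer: $-150 + \sqrt{5} \approx -147.76$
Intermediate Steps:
$Z{\left(K \right)} = \sqrt{5}$ ($Z{\left(K \right)} = \sqrt{3 + 2} = \sqrt{5}$)
$5 \left(-3 + 1\right) 15 + Z{\left(8 \right)} = 5 \left(-3 + 1\right) 15 + \sqrt{5} = 5 \left(-2\right) 15 + \sqrt{5} = \left(-10\right) 15 + \sqrt{5} = -150 + \sqrt{5}$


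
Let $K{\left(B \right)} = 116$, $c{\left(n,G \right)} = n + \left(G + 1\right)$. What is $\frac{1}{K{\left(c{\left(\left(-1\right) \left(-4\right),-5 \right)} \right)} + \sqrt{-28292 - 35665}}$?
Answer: $\frac{116}{77413} - \frac{i \sqrt{63957}}{77413} \approx 0.0014985 - 0.0032669 i$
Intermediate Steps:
$c{\left(n,G \right)} = 1 + G + n$ ($c{\left(n,G \right)} = n + \left(1 + G\right) = 1 + G + n$)
$\frac{1}{K{\left(c{\left(\left(-1\right) \left(-4\right),-5 \right)} \right)} + \sqrt{-28292 - 35665}} = \frac{1}{116 + \sqrt{-28292 - 35665}} = \frac{1}{116 + \sqrt{-63957}} = \frac{1}{116 + i \sqrt{63957}}$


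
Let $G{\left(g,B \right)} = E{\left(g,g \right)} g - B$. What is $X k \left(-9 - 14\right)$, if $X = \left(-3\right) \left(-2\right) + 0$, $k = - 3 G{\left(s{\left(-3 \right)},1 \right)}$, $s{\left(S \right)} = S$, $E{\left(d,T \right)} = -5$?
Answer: $5796$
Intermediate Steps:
$G{\left(g,B \right)} = - B - 5 g$ ($G{\left(g,B \right)} = - 5 g - B = - B - 5 g$)
$k = -42$ ($k = - 3 \left(\left(-1\right) 1 - -15\right) = - 3 \left(-1 + 15\right) = \left(-3\right) 14 = -42$)
$X = 6$ ($X = 6 + 0 = 6$)
$X k \left(-9 - 14\right) = 6 \left(-42\right) \left(-9 - 14\right) = \left(-252\right) \left(-23\right) = 5796$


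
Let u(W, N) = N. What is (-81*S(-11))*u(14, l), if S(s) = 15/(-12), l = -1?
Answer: -405/4 ≈ -101.25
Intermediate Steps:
S(s) = -5/4 (S(s) = 15*(-1/12) = -5/4)
(-81*S(-11))*u(14, l) = -81*(-5/4)*(-1) = (405/4)*(-1) = -405/4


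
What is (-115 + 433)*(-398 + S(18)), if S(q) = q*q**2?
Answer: 1728012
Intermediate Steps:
S(q) = q**3
(-115 + 433)*(-398 + S(18)) = (-115 + 433)*(-398 + 18**3) = 318*(-398 + 5832) = 318*5434 = 1728012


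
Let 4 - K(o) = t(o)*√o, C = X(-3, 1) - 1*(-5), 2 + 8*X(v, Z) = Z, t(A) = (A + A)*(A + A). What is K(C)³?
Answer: 270705365/512 - 137380527063*√78/131072 ≈ -8.7281e+6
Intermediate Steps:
t(A) = 4*A² (t(A) = (2*A)*(2*A) = 4*A²)
X(v, Z) = -¼ + Z/8
C = 39/8 (C = (-¼ + (⅛)*1) - 1*(-5) = (-¼ + ⅛) + 5 = -⅛ + 5 = 39/8 ≈ 4.8750)
K(o) = 4 - 4*o^(5/2) (K(o) = 4 - 4*o²*√o = 4 - 4*o^(5/2))
K(C)³ = (4 - 1521*√78/64)³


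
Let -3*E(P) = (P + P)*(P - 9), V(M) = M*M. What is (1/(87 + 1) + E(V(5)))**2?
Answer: 4955737609/69696 ≈ 71105.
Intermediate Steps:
V(M) = M**2
E(P) = -2*P*(-9 + P)/3 (E(P) = -(P + P)*(P - 9)/3 = -2*P*(-9 + P)/3)
(1/(87 + 1) + E(V(5)))**2 = (1/(87 + 1) + (2/3)*5**2*(9 - 1*5**2))**2 = (1/88 + (2/3)*25*(9 - 1*25))**2 = (1/88 + (2/3)*25*(9 - 25))**2 = (1/88 + (2/3)*25*(-16))**2 = (1/88 - 800/3)**2 = (-70397/264)**2 = 4955737609/69696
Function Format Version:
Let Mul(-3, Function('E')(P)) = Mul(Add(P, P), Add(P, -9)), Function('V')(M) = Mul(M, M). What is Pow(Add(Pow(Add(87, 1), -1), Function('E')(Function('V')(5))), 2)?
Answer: Rational(4955737609, 69696) ≈ 71105.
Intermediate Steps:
Function('V')(M) = Pow(M, 2)
Function('E')(P) = Mul(Rational(-2, 3), P, Add(-9, P)) (Function('E')(P) = Mul(Rational(-1, 3), Mul(Add(P, P), Add(P, -9))) = Mul(Rational(-1, 3), Mul(Mul(2, P), Add(-9, P))) = Mul(Rational(-1, 3), Mul(2, P, Add(-9, P))) = Mul(Rational(-2, 3), P, Add(-9, P)))
Pow(Add(Pow(Add(87, 1), -1), Function('E')(Function('V')(5))), 2) = Pow(Add(Pow(Add(87, 1), -1), Mul(Rational(2, 3), Pow(5, 2), Add(9, Mul(-1, Pow(5, 2))))), 2) = Pow(Add(Pow(88, -1), Mul(Rational(2, 3), 25, Add(9, Mul(-1, 25)))), 2) = Pow(Add(Rational(1, 88), Mul(Rational(2, 3), 25, Add(9, -25))), 2) = Pow(Add(Rational(1, 88), Mul(Rational(2, 3), 25, -16)), 2) = Pow(Add(Rational(1, 88), Rational(-800, 3)), 2) = Pow(Rational(-70397, 264), 2) = Rational(4955737609, 69696)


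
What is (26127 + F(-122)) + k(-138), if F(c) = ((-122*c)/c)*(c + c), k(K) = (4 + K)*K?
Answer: 74387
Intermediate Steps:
k(K) = K*(4 + K)
F(c) = -244*c
(26127 + F(-122)) + k(-138) = (26127 - 244*(-122)) - 138*(4 - 138) = (26127 + 29768) - 138*(-134) = 55895 + 18492 = 74387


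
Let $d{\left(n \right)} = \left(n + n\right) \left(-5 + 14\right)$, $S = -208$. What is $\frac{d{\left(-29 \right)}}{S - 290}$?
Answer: $\frac{87}{83} \approx 1.0482$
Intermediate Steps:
$d{\left(n \right)} = 18 n$ ($d{\left(n \right)} = 2 n 9 = 18 n$)
$\frac{d{\left(-29 \right)}}{S - 290} = \frac{18 \left(-29\right)}{-208 - 290} = - \frac{522}{-498} = \left(-522\right) \left(- \frac{1}{498}\right) = \frac{87}{83}$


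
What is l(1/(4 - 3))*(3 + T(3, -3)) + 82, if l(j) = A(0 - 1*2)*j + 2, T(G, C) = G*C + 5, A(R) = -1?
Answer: 81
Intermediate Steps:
T(G, C) = 5 + C*G (T(G, C) = C*G + 5 = 5 + C*G)
l(j) = 2 - j (l(j) = -j + 2 = 2 - j)
l(1/(4 - 3))*(3 + T(3, -3)) + 82 = (2 - 1/(4 - 3))*(3 + (5 - 3*3)) + 82 = (2 - 1/1)*(3 + (5 - 9)) + 82 = (2 - 1*1)*(3 - 4) + 82 = (2 - 1)*(-1) + 82 = 1*(-1) + 82 = -1 + 82 = 81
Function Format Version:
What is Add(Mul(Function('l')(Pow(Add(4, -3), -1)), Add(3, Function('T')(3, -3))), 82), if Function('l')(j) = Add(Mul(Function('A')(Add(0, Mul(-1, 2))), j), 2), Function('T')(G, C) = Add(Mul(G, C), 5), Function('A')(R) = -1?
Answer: 81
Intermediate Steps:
Function('T')(G, C) = Add(5, Mul(C, G)) (Function('T')(G, C) = Add(Mul(C, G), 5) = Add(5, Mul(C, G)))
Function('l')(j) = Add(2, Mul(-1, j)) (Function('l')(j) = Add(Mul(-1, j), 2) = Add(2, Mul(-1, j)))
Add(Mul(Function('l')(Pow(Add(4, -3), -1)), Add(3, Function('T')(3, -3))), 82) = Add(Mul(Add(2, Mul(-1, Pow(Add(4, -3), -1))), Add(3, Add(5, Mul(-3, 3)))), 82) = Add(Mul(Add(2, Mul(-1, Pow(1, -1))), Add(3, Add(5, -9))), 82) = Add(Mul(Add(2, Mul(-1, 1)), Add(3, -4)), 82) = Add(Mul(Add(2, -1), -1), 82) = Add(Mul(1, -1), 82) = Add(-1, 82) = 81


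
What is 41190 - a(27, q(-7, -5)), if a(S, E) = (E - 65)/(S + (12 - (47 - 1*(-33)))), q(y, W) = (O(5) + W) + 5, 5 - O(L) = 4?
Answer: 1688726/41 ≈ 41188.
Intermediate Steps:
O(L) = 1 (O(L) = 5 - 1*4 = 5 - 4 = 1)
q(y, W) = 6 + W (q(y, W) = (1 + W) + 5 = 6 + W)
a(S, E) = (-65 + E)/(-68 + S) (a(S, E) = (-65 + E)/(S + (12 - (47 + 33))) = (-65 + E)/(S + (12 - 1*80)) = (-65 + E)/(S + (12 - 80)) = (-65 + E)/(S - 68) = (-65 + E)/(-68 + S))
41190 - a(27, q(-7, -5)) = 41190 - (-65 + (6 - 5))/(-68 + 27) = 41190 - (-65 + 1)/(-41) = 41190 - (-1)*(-64)/41 = 41190 - 1*64/41 = 41190 - 64/41 = 1688726/41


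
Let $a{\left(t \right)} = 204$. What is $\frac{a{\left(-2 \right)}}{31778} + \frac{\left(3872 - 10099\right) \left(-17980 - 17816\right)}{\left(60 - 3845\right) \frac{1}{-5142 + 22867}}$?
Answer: $- \frac{12555273268869246}{12027973} \approx -1.0438 \cdot 10^{9}$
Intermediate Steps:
$\frac{a{\left(-2 \right)}}{31778} + \frac{\left(3872 - 10099\right) \left(-17980 - 17816\right)}{\left(60 - 3845\right) \frac{1}{-5142 + 22867}} = \frac{204}{31778} + \frac{\left(3872 - 10099\right) \left(-17980 - 17816\right)}{\left(60 - 3845\right) \frac{1}{-5142 + 22867}} = 204 \cdot \frac{1}{31778} + \frac{\left(-6227\right) \left(-35796\right)}{\left(-3785\right) \frac{1}{17725}} = \frac{102}{15889} + \frac{222901692}{\left(-3785\right) \frac{1}{17725}} = \frac{102}{15889} + \frac{222901692}{- \frac{757}{3545}} = \frac{102}{15889} + 222901692 \left(- \frac{3545}{757}\right) = \frac{102}{15889} - \frac{790186498140}{757} = - \frac{12555273268869246}{12027973}$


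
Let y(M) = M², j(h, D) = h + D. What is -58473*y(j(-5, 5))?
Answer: 0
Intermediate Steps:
j(h, D) = D + h
-58473*y(j(-5, 5)) = -58473*(5 - 5)² = -58473*0² = -58473*0 = 0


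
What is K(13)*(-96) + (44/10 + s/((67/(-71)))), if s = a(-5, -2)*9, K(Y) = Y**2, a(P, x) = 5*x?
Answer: -5401616/335 ≈ -16124.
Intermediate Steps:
s = -90 (s = (5*(-2))*9 = -10*9 = -90)
K(13)*(-96) + (44/10 + s/((67/(-71)))) = 13**2*(-96) + (44/10 - 90/(67/(-71))) = 169*(-96) + (44*(1/10) - 90/(67*(-1/71))) = -16224 + (22/5 - 90/(-67/71)) = -16224 + (22/5 - 90*(-71/67)) = -16224 + (22/5 + 6390/67) = -16224 + 33424/335 = -5401616/335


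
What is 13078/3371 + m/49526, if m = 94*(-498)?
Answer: 244948888/83476073 ≈ 2.9344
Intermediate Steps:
m = -46812
13078/3371 + m/49526 = 13078/3371 - 46812/49526 = 13078*(1/3371) - 46812*1/49526 = 13078/3371 - 23406/24763 = 244948888/83476073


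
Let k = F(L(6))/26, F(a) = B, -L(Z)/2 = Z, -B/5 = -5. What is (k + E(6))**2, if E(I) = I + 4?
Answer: 81225/676 ≈ 120.16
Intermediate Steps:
B = 25 (B = -5*(-5) = 25)
E(I) = 4 + I
L(Z) = -2*Z
F(a) = 25
k = 25/26 ≈ 0.96154
(k + E(6))**2 = (25/26 + (4 + 6))**2 = (25/26 + 10)**2 = (285/26)**2 = 81225/676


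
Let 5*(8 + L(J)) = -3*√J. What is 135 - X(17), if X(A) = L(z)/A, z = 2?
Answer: 2303/17 + 3*√2/85 ≈ 135.52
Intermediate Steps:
L(J) = -8 - 3*√J/5 (L(J) = -8 + (-3*√J)/5 = -8 - 3*√J/5)
X(A) = (-8 - 3*√2/5)/A
135 - X(17) = 135 - (-40 - 3*√2)/(5*17) = 135 - (-8/17 - 3*√2/85) = 135 + (8/17 + 3*√2/85) = 2303/17 + 3*√2/85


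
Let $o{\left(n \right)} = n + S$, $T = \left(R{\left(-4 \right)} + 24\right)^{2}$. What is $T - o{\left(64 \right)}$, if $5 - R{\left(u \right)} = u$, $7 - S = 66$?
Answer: $1084$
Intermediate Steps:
$S = -59$ ($S = 7 - 66 = -59$)
$R{\left(u \right)} = 5 - u$
$T = 1089$ ($T = \left(\left(5 - -4\right) + 24\right)^{2} = \left(\left(5 + 4\right) + 24\right)^{2} = \left(9 + 24\right)^{2} = 33^{2} = 1089$)
$o{\left(n \right)} = -59 + n$ ($o{\left(n \right)} = n - 59 = -59 + n$)
$T - o{\left(64 \right)} = 1089 - \left(-59 + 64\right) = 1089 - 5 = 1084$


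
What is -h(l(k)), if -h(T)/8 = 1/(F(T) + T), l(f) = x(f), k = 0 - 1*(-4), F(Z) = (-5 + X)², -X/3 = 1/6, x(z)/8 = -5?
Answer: -32/39 ≈ -0.82051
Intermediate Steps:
x(z) = -40 (x(z) = 8*(-5) = -40)
X = -½ (X = -3/6 = -3*⅙ = -½ ≈ -0.50000)
F(Z) = 121/4 (F(Z) = (-5 - ½)² = (-11/2)² = 121/4)
k = 4 (k = 0 + 4 = 4)
l(f) = -40
h(T) = -8/(121/4 + T)
-h(l(k)) = -(-32)/(121 + 4*(-40)) = -(-32)/(121 - 160) = -(-32)/(-39) = -(-32)*(-1)/39 = -1*32/39 = -32/39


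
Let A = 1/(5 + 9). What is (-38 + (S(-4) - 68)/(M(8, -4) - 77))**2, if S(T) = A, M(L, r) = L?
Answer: 142062561/103684 ≈ 1370.1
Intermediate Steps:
A = 1/14 ≈ 0.071429
S(T) = 1/14
(-38 + (S(-4) - 68)/(M(8, -4) - 77))**2 = (-38 + (1/14 - 68)/(8 - 77))**2 = (-38 - 951/14/(-69))**2 = (-38 - 951/14*(-1/69))**2 = (-38 + 317/322)**2 = (-11919/322)**2 = 142062561/103684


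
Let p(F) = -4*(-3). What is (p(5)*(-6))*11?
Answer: -792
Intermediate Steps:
p(F) = 12
(p(5)*(-6))*11 = (12*(-6))*11 = -72*11 = -792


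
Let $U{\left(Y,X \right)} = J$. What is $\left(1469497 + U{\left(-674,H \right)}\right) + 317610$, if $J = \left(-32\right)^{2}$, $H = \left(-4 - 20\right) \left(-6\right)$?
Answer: $1788131$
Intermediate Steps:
$H = 144$ ($H = \left(-24\right) \left(-6\right) = 144$)
$J = 1024$
$U{\left(Y,X \right)} = 1024$
$\left(1469497 + U{\left(-674,H \right)}\right) + 317610 = \left(1469497 + 1024\right) + 317610 = 1470521 + 317610 = 1788131$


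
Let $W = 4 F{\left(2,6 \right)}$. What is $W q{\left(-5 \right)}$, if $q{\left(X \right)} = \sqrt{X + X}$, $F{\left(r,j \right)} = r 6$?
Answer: $48 i \sqrt{10} \approx 151.79 i$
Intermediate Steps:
$F{\left(r,j \right)} = 6 r$
$W = 48$ ($W = 4 \cdot 6 \cdot 2 = 4 \cdot 12 = 48$)
$q{\left(X \right)} = \sqrt{2} \sqrt{X}$ ($q{\left(X \right)} = \sqrt{2 X} = \sqrt{2} \sqrt{X}$)
$W q{\left(-5 \right)} = 48 \sqrt{2} \sqrt{-5} = 48 \sqrt{2} i \sqrt{5} = 48 i \sqrt{10}$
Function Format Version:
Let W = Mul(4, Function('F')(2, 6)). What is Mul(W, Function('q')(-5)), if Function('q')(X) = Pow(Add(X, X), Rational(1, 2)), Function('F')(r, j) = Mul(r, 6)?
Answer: Mul(48, I, Pow(10, Rational(1, 2))) ≈ Mul(151.79, I)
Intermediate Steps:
Function('F')(r, j) = Mul(6, r)
W = 48 (W = Mul(4, Mul(6, 2)) = Mul(4, 12) = 48)
Function('q')(X) = Mul(Pow(2, Rational(1, 2)), Pow(X, Rational(1, 2))) (Function('q')(X) = Pow(Mul(2, X), Rational(1, 2)) = Mul(Pow(2, Rational(1, 2)), Pow(X, Rational(1, 2))))
Mul(W, Function('q')(-5)) = Mul(48, Mul(Pow(2, Rational(1, 2)), Pow(-5, Rational(1, 2)))) = Mul(48, Mul(Pow(2, Rational(1, 2)), Mul(I, Pow(5, Rational(1, 2))))) = Mul(48, Mul(I, Pow(10, Rational(1, 2)))) = Mul(48, I, Pow(10, Rational(1, 2)))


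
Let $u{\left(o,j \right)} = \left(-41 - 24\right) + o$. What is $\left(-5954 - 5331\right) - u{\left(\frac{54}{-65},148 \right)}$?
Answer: $- \frac{729246}{65} \approx -11219.0$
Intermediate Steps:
$u{\left(o,j \right)} = -65 + o$
$\left(-5954 - 5331\right) - u{\left(\frac{54}{-65},148 \right)} = \left(-5954 - 5331\right) - \left(-65 + \frac{54}{-65}\right) = \left(-5954 - 5331\right) - \left(-65 + 54 \left(- \frac{1}{65}\right)\right) = -11285 - \left(-65 - \frac{54}{65}\right) = -11285 - - \frac{4279}{65} = -11285 + \frac{4279}{65} = - \frac{729246}{65}$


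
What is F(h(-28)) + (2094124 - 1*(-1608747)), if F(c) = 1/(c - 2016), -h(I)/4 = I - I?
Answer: 7464987935/2016 ≈ 3.7029e+6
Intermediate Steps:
h(I) = 0 (h(I) = -4*(I - I) = -4*0 = 0)
F(c) = 1/(-2016 + c)
F(h(-28)) + (2094124 - 1*(-1608747)) = 1/(-2016 + 0) + (2094124 - 1*(-1608747)) = 1/(-2016) + (2094124 + 1608747) = -1/2016 + 3702871 = 7464987935/2016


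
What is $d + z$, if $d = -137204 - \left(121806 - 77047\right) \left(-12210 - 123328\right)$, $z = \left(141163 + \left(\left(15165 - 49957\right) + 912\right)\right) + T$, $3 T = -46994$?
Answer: $\frac{18199499269}{3} \approx 6.0665 \cdot 10^{9}$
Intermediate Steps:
$T = - \frac{46994}{3}$ ($T = \frac{1}{3} \left(-46994\right) = - \frac{46994}{3} \approx -15665.0$)
$z = \frac{274855}{3}$ ($z = \left(141163 + \left(\left(15165 - 49957\right) + 912\right)\right) - \frac{46994}{3} = \left(141163 + \left(-34792 + 912\right)\right) - \frac{46994}{3} = \left(141163 - 33880\right) - \frac{46994}{3} = 107283 - \frac{46994}{3} = \frac{274855}{3} \approx 91618.0$)
$d = 6066408138$ ($d = -137204 - \left(121806 - 77047\right) \left(-135538\right) = -137204 - 44759 \left(-135538\right) = -137204 - -6066545342 = -137204 + 6066545342 = 6066408138$)
$d + z = 6066408138 + \frac{274855}{3} = \frac{18199499269}{3}$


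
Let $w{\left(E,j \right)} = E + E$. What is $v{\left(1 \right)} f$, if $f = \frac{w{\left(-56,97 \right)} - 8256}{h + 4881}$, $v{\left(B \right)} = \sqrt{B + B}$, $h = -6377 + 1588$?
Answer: $- \frac{2092 \sqrt{2}}{23} \approx -128.63$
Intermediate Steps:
$w{\left(E,j \right)} = 2 E$
$h = -4789$
$v{\left(B \right)} = \sqrt{2} \sqrt{B}$ ($v{\left(B \right)} = \sqrt{2 B} = \sqrt{2} \sqrt{B}$)
$f = - \frac{2092}{23}$ ($f = \frac{2 \left(-56\right) - 8256}{-4789 + 4881} = \frac{-112 - 8256}{92} = \left(-8368\right) \frac{1}{92} = - \frac{2092}{23} \approx -90.957$)
$v{\left(1 \right)} f = \sqrt{2} \sqrt{1} \left(- \frac{2092}{23}\right) = \sqrt{2} \cdot 1 \left(- \frac{2092}{23}\right) = \sqrt{2} \left(- \frac{2092}{23}\right) = - \frac{2092 \sqrt{2}}{23}$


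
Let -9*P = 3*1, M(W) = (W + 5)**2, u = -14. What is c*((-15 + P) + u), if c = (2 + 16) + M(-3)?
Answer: -1936/3 ≈ -645.33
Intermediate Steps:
M(W) = (5 + W)**2
P = -1/3 ≈ -0.33333
c = 22 (c = (2 + 16) + (5 - 3)**2 = 18 + 2**2 = 18 + 4 = 22)
c*((-15 + P) + u) = 22*((-15 - 1/3) - 14) = 22*(-46/3 - 14) = 22*(-88/3) = -1936/3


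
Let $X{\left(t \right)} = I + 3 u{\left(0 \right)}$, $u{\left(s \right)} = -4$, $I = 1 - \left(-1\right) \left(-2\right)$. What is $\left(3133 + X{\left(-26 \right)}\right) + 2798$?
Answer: $5918$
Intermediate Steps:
$I = -1$ ($I = 1 - 2 = -1$)
$X{\left(t \right)} = -13$ ($X{\left(t \right)} = -1 + 3 \left(-4\right) = -1 - 12 = -13$)
$\left(3133 + X{\left(-26 \right)}\right) + 2798 = \left(3133 - 13\right) + 2798 = 3120 + 2798 = 5918$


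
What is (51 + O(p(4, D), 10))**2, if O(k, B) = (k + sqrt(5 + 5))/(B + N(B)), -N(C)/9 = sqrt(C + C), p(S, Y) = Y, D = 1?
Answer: (511 + sqrt(10) - 918*sqrt(5))**2/(4*(5 - 9*sqrt(5))**2) ≈ 2587.0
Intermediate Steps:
N(C) = -9*sqrt(2)*sqrt(C) (N(C) = -9*sqrt(C + C) = -9*sqrt(2)*sqrt(C))
O(k, B) = (k + sqrt(10))/(B - 9*sqrt(2)*sqrt(B)) (O(k, B) = (k + sqrt(5 + 5))/(B - 9*sqrt(2)*sqrt(B)) = (k + sqrt(10))/(B - 9*sqrt(2)*sqrt(B)))
(51 + O(p(4, D), 10))**2 = (51 + (1 + sqrt(10))/(10 - 9*sqrt(2)*sqrt(10)))**2 = (51 + (1 + sqrt(10))/(10 - 18*sqrt(5)))**2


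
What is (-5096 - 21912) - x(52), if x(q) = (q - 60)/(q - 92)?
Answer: -135041/5 ≈ -27008.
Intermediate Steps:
x(q) = (-60 + q)/(-92 + q)
(-5096 - 21912) - x(52) = (-5096 - 21912) - (-60 + 52)/(-92 + 52) = -27008 - (-8)/(-40) = -27008 - (-1)*(-8)/40 = -27008 - 1*⅕ = -27008 - ⅕ = -135041/5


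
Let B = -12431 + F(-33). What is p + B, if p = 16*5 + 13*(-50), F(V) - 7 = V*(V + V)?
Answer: -10816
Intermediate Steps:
F(V) = 7 + 2*V² (F(V) = 7 + V*(V + V) = 7 + V*(2*V) = 7 + 2*V²)
p = -570 (p = 80 - 650 = -570)
B = -10246 (B = -12431 + (7 + 2*(-33)²) = -12431 + (7 + 2*1089) = -12431 + (7 + 2178) = -12431 + 2185 = -10246)
p + B = -570 - 10246 = -10816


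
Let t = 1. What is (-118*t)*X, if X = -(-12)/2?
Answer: -708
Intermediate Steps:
X = 6 (X = -(-12)/2 = -1*(-6) = 6)
(-118*t)*X = -118*1*6 = -118*6 = -708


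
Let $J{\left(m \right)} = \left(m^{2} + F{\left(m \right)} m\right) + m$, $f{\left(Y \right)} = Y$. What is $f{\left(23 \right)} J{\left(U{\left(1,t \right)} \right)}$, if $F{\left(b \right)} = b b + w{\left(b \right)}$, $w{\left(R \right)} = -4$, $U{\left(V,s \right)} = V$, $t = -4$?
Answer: $-23$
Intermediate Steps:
$F{\left(b \right)} = -4 + b^{2}$ ($F{\left(b \right)} = b b - 4 = b^{2} - 4 = -4 + b^{2}$)
$J{\left(m \right)} = m + m^{2} + m \left(-4 + m^{2}\right)$ ($J{\left(m \right)} = \left(m^{2} + \left(-4 + m^{2}\right) m\right) + m = \left(m^{2} + m \left(-4 + m^{2}\right)\right) + m = m + m^{2} + m \left(-4 + m^{2}\right)$)
$f{\left(23 \right)} J{\left(U{\left(1,t \right)} \right)} = 23 \cdot 1 \left(-3 + 1 + 1^{2}\right) = 23 \cdot 1 \left(-3 + 1 + 1\right) = 23 \cdot 1 \left(-1\right) = 23 \left(-1\right) = -23$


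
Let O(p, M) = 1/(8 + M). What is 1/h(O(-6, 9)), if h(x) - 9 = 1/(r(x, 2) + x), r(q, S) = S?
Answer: 35/332 ≈ 0.10542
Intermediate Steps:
h(x) = 9 + 1/(2 + x)
1/h(O(-6, 9)) = 1/((19 + 9/(8 + 9))/(2 + 1/(8 + 9))) = 1/((19 + 9/17)/(2 + 1/17)) = 1/((19 + 9*(1/17))/(2 + 1/17)) = 1/((19 + 9/17)/(35/17)) = 1/((17/35)*(332/17)) = 1/(332/35) = 35/332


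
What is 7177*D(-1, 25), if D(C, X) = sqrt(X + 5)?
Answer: 7177*sqrt(30) ≈ 39310.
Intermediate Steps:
D(C, X) = sqrt(5 + X)
7177*D(-1, 25) = 7177*sqrt(5 + 25) = 7177*sqrt(30)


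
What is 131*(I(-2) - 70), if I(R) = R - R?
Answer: -9170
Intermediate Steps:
I(R) = 0
131*(I(-2) - 70) = 131*(0 - 70) = 131*(-70) = -9170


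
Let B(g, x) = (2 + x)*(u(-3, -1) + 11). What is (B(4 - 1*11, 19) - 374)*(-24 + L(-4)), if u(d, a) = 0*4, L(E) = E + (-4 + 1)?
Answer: 4433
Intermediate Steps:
L(E) = -3 + E (L(E) = E - 3 = -3 + E)
u(d, a) = 0
B(g, x) = 22 + 11*x (B(g, x) = (2 + x)*(0 + 11) = (2 + x)*11 = 22 + 11*x)
(B(4 - 1*11, 19) - 374)*(-24 + L(-4)) = ((22 + 11*19) - 374)*(-24 + (-3 - 4)) = ((22 + 209) - 374)*(-24 - 7) = (231 - 374)*(-31) = -143*(-31) = 4433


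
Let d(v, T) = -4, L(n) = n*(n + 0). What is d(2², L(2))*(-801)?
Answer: 3204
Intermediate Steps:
L(n) = n² (L(n) = n*n = n²)
d(2², L(2))*(-801) = -4*(-801) = 3204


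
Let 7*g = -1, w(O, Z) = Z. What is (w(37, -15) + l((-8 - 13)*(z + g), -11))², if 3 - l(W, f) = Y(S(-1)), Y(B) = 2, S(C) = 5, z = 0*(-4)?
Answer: 196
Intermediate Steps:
g = -⅐ (g = (⅐)*(-1) = -⅐ ≈ -0.14286)
z = 0
l(W, f) = 1 (l(W, f) = 3 - 1*2 = 3 - 2 = 1)
(w(37, -15) + l((-8 - 13)*(z + g), -11))² = (-15 + 1)² = (-14)² = 196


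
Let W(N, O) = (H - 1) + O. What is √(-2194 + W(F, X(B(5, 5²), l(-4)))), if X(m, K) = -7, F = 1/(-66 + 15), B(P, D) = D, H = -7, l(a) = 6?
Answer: 47*I ≈ 47.0*I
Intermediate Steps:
F = -1/51 (F = 1/(-51) = -1/51 ≈ -0.019608)
W(N, O) = -8 + O (W(N, O) = (-7 - 1) + O = -8 + O)
√(-2194 + W(F, X(B(5, 5²), l(-4)))) = √(-2194 + (-8 - 7)) = √(-2194 - 15) = √(-2209) = 47*I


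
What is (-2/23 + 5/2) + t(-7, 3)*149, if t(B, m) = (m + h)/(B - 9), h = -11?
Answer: 1769/23 ≈ 76.913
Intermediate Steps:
t(B, m) = (-11 + m)/(-9 + B) (t(B, m) = (m - 11)/(B - 9) = (-11 + m)/(-9 + B))
(-2/23 + 5/2) + t(-7, 3)*149 = (-2/23 + 5/2) + ((-11 + 3)/(-9 - 7))*149 = (-2*1/23 + 5*(½)) + (-8/(-16))*149 = (-2/23 + 5/2) - 1/16*(-8)*149 = 111/46 + (½)*149 = 111/46 + 149/2 = 1769/23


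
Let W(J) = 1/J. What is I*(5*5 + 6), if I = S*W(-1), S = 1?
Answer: -31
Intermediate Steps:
I = -1 (I = 1/(-1) = 1*(-1) = -1)
I*(5*5 + 6) = -(5*5 + 6) = -(25 + 6) = -1*31 = -31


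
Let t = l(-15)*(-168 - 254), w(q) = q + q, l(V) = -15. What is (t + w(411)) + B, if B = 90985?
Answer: 98137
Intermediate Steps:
w(q) = 2*q
t = 6330 (t = -15*(-168 - 254) = -15*(-422) = 6330)
(t + w(411)) + B = (6330 + 2*411) + 90985 = (6330 + 822) + 90985 = 7152 + 90985 = 98137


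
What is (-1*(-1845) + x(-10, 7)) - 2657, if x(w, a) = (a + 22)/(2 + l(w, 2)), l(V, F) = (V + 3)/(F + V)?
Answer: -18444/23 ≈ -801.91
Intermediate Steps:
l(V, F) = (3 + V)/(F + V)
x(w, a) = (22 + a)/(2 + (3 + w)/(2 + w)) (x(w, a) = (a + 22)/(2 + (3 + w)/(2 + w)) = (22 + a)/(2 + (3 + w)/(2 + w)))
(-1*(-1845) + x(-10, 7)) - 2657 = (-1*(-1845) + (2 - 10)*(22 + 7)/(7 + 3*(-10))) - 2657 = (1845 - 8*29/(7 - 30)) - 2657 = (1845 - 8*29/(-23)) - 2657 = (1845 - 1/23*(-8)*29) - 2657 = (1845 + 232/23) - 2657 = 42667/23 - 2657 = -18444/23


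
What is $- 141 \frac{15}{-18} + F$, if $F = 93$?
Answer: $\frac{421}{2} \approx 210.5$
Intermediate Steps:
$- 141 \frac{15}{-18} + F = - 141 \frac{15}{-18} + 93 = - 141 \cdot 15 \left(- \frac{1}{18}\right) + 93 = \left(-141\right) \left(- \frac{5}{6}\right) + 93 = \frac{235}{2} + 93 = \frac{421}{2}$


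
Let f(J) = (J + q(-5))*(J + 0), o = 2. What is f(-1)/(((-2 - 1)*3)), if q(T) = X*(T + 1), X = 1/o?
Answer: -⅓ ≈ -0.33333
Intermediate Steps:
X = ½ (X = 1/2 = ½ ≈ 0.50000)
q(T) = ½ + T/2 (q(T) = (T + 1)/2 = (1 + T)/2 = ½ + T/2)
f(J) = J*(-2 + J) (f(J) = (J + (½ + (½)*(-5)))*(J + 0) = (J + (½ - 5/2))*J = (J - 2)*J = (-2 + J)*J = J*(-2 + J))
f(-1)/(((-2 - 1)*3)) = (-(-2 - 1))/(((-2 - 1)*3)) = (-1*(-3))/((-3*3)) = 3/(-9) = 3*(-⅑) = -⅓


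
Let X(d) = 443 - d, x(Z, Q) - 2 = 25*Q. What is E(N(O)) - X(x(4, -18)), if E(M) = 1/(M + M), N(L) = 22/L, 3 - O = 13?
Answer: -19607/22 ≈ -891.23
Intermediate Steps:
x(Z, Q) = 2 + 25*Q
O = -10 (O = 3 - 1*13 = 3 - 13 = -10)
E(M) = 1/(2*M)
E(N(O)) - X(x(4, -18)) = 1/(2*((22/(-10)))) - (443 - (2 + 25*(-18))) = 1/(2*((22*(-⅒)))) - (443 - (2 - 450)) = 1/(2*(-11/5)) - (443 - 1*(-448)) = (½)*(-5/11) - (443 + 448) = -5/22 - 1*891 = -5/22 - 891 = -19607/22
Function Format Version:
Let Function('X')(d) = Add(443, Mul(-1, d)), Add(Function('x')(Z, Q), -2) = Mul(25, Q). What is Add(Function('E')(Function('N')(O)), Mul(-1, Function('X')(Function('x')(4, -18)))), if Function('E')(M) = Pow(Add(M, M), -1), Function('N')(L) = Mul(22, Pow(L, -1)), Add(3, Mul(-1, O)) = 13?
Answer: Rational(-19607, 22) ≈ -891.23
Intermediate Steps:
Function('x')(Z, Q) = Add(2, Mul(25, Q))
O = -10 (O = Add(3, Mul(-1, 13)) = Add(3, -13) = -10)
Function('E')(M) = Mul(Rational(1, 2), Pow(M, -1)) (Function('E')(M) = Pow(Mul(2, M), -1) = Mul(Rational(1, 2), Pow(M, -1)))
Add(Function('E')(Function('N')(O)), Mul(-1, Function('X')(Function('x')(4, -18)))) = Add(Mul(Rational(1, 2), Pow(Mul(22, Pow(-10, -1)), -1)), Mul(-1, Add(443, Mul(-1, Add(2, Mul(25, -18)))))) = Add(Mul(Rational(1, 2), Pow(Mul(22, Rational(-1, 10)), -1)), Mul(-1, Add(443, Mul(-1, Add(2, -450))))) = Add(Mul(Rational(1, 2), Pow(Rational(-11, 5), -1)), Mul(-1, Add(443, Mul(-1, -448)))) = Add(Mul(Rational(1, 2), Rational(-5, 11)), Mul(-1, Add(443, 448))) = Add(Rational(-5, 22), Mul(-1, 891)) = Add(Rational(-5, 22), -891) = Rational(-19607, 22)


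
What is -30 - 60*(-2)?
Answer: 90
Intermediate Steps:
-30 - 60*(-2) = -30 - 5*(-24) = -30 + 120 = 90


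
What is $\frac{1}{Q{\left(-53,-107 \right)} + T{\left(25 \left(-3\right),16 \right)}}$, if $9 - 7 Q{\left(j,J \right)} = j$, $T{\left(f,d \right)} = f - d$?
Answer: $- \frac{7}{575} \approx -0.012174$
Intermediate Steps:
$Q{\left(j,J \right)} = \frac{9}{7} - \frac{j}{7}$
$\frac{1}{Q{\left(-53,-107 \right)} + T{\left(25 \left(-3\right),16 \right)}} = \frac{1}{\left(\frac{9}{7} - - \frac{53}{7}\right) + \left(25 \left(-3\right) - 16\right)} = \frac{1}{\left(\frac{9}{7} + \frac{53}{7}\right) - 91} = \frac{1}{\frac{62}{7} - 91} = \frac{1}{- \frac{575}{7}} = - \frac{7}{575}$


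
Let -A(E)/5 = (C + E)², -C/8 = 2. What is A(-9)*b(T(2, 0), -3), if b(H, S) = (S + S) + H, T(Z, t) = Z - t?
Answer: 12500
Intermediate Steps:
C = -16 (C = -8*2 = -16)
A(E) = -5*(-16 + E)²
b(H, S) = H + 2*S (b(H, S) = 2*S + H = H + 2*S)
A(-9)*b(T(2, 0), -3) = (-5*(-16 - 9)²)*((2 - 1*0) + 2*(-3)) = (-5*(-25)²)*((2 + 0) - 6) = (-5*625)*(2 - 6) = -3125*(-4) = 12500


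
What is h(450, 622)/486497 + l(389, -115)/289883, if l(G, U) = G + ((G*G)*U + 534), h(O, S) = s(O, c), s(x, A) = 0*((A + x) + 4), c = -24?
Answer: -17400992/289883 ≈ -60.028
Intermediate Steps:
s(x, A) = 0 (s(x, A) = 0*(4 + A + x) = 0)
h(O, S) = 0
l(G, U) = 534 + G + U*G² (l(G, U) = G + (G²*U + 534) = G + (U*G² + 534) = G + (534 + U*G²) = 534 + G + U*G²)
h(450, 622)/486497 + l(389, -115)/289883 = 0/486497 + (534 + 389 - 115*389²)/289883 = 0*(1/486497) + (534 + 389 - 115*151321)*(1/289883) = 0 + (534 + 389 - 17401915)*(1/289883) = 0 - 17400992*1/289883 = 0 - 17400992/289883 = -17400992/289883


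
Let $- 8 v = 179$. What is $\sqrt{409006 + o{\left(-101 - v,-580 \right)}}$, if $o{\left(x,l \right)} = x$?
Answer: $\frac{3 \sqrt{726982}}{4} \approx 639.47$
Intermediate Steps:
$v = - \frac{179}{8}$ ($v = \left(- \frac{1}{8}\right) 179 = - \frac{179}{8} \approx -22.375$)
$\sqrt{409006 + o{\left(-101 - v,-580 \right)}} = \sqrt{409006 - \frac{629}{8}} = \sqrt{\frac{3271419}{8}} = \frac{3 \sqrt{726982}}{4}$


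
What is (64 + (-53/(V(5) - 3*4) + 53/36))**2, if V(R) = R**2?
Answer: 825585289/219024 ≈ 3769.4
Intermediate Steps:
(64 + (-53/(V(5) - 3*4) + 53/36))**2 = (64 + (-53/(5**2 - 3*4) + 53/36))**2 = (64 + (-53/(25 - 12) + 53*(1/36)))**2 = (64 + (-53/13 + 53/36))**2 = (64 - 1219/468)**2 = (28733/468)**2 = 825585289/219024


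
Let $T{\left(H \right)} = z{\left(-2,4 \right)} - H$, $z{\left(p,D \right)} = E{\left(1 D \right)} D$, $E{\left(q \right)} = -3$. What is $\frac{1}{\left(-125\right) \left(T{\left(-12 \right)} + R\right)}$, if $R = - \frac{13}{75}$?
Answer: $\frac{3}{65} \approx 0.046154$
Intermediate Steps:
$R = - \frac{13}{75}$ ($R = \left(-13\right) \frac{1}{75} = - \frac{13}{75} \approx -0.17333$)
$z{\left(p,D \right)} = - 3 D$
$T{\left(H \right)} = -12 - H$ ($T{\left(H \right)} = \left(-3\right) 4 - H = -12 - H$)
$\frac{1}{\left(-125\right) \left(T{\left(-12 \right)} + R\right)} = \frac{1}{\left(-125\right) \left(\left(-12 - -12\right) - \frac{13}{75}\right)} = \frac{1}{\left(-125\right) \left(\left(-12 + 12\right) - \frac{13}{75}\right)} = \frac{1}{\left(-125\right) \left(0 - \frac{13}{75}\right)} = \frac{1}{\left(-125\right) \left(- \frac{13}{75}\right)} = \frac{1}{\frac{65}{3}} = \frac{3}{65}$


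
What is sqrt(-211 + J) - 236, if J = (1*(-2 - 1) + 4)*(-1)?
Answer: -236 + 2*I*sqrt(53) ≈ -236.0 + 14.56*I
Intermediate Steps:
J = -1 (J = (1*(-3) + 4)*(-1) = (-3 + 4)*(-1) = 1*(-1) = -1)
sqrt(-211 + J) - 236 = sqrt(-211 - 1) - 236 = sqrt(-212) - 236 = 2*I*sqrt(53) - 236 = -236 + 2*I*sqrt(53)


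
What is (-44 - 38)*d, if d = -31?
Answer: 2542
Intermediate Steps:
(-44 - 38)*d = (-44 - 38)*(-31) = -82*(-31) = 2542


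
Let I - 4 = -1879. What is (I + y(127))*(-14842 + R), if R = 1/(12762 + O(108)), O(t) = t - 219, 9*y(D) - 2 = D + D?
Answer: 3120485497279/113859 ≈ 2.7407e+7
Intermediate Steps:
y(D) = 2/9 + 2*D/9 (y(D) = 2/9 + (D + D)/9 = 2/9 + (2*D)/9 = 2/9 + 2*D/9)
O(t) = -219 + t
I = -1875 (I = 4 - 1879 = -1875)
R = 1/12651 (R = 1/(12762 + (-219 + 108)) = 1/(12762 - 111) = 1/12651 ≈ 7.9045e-5)
(I + y(127))*(-14842 + R) = (-1875 + (2/9 + (2/9)*127))*(-14842 + 1/12651) = (-1875 + (2/9 + 254/9))*(-187766141/12651) = (-1875 + 256/9)*(-187766141/12651) = -16619/9*(-187766141/12651) = 3120485497279/113859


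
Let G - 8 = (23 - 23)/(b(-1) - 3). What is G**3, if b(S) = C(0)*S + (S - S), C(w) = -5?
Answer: 512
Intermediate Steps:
b(S) = -5*S (b(S) = -5*S + (S - S) = -5*S + 0 = -5*S)
G = 8 (G = 8 + (23 - 23)/(-5*(-1) - 3) = 8 + 0/(5 - 3) = 8 + 0/2 = 8 + 0*(1/2) = 8 + 0 = 8)
G**3 = 8**3 = 512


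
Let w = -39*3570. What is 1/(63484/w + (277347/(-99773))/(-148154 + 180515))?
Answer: -37035708255/16890166199 ≈ -2.1927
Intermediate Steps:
w = -139230
1/(63484/w + (277347/(-99773))/(-148154 + 180515)) = 1/(63484/(-139230) + (277347/(-99773))/(-148154 + 180515)) = 1/(63484*(-1/139230) + (277347*(-1/99773))/32361) = 1/(-31742/69615 - 277347/99773*1/32361) = 1/(-31742/69615 - 13207/153750193) = 1/(-16890166199/37035708255) = -37035708255/16890166199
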